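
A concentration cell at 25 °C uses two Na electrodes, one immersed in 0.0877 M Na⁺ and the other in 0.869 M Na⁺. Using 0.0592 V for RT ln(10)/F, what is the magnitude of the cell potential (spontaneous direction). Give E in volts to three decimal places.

+0.059 V

For a concentration cell E°cell = 0. The 0.869 M side is the cathode (reduction is favoured where [Na⁺] is higher).
With n = 1, E = −(0.0592/1) log([Na⁺]ₐₙ/[Na⁺]꜀ₐₜ) = −(0.0592/1) log(0.0877/0.869) = −(0.0592/1)(-0.996) = +0.059 V.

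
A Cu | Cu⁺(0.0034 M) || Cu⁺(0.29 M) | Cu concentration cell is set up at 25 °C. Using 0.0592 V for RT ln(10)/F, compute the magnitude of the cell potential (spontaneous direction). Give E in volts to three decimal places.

For a concentration cell E°cell = 0. The 0.29 M side is the cathode (reduction is favoured where [Cu⁺] is higher).
With n = 1, E = −(0.0592/1) log([Cu⁺]ₐₙ/[Cu⁺]꜀ₐₜ) = −(0.0592/1) log(0.0034/0.29) = −(0.0592/1)(-1.931) = +0.114 V.

+0.114 V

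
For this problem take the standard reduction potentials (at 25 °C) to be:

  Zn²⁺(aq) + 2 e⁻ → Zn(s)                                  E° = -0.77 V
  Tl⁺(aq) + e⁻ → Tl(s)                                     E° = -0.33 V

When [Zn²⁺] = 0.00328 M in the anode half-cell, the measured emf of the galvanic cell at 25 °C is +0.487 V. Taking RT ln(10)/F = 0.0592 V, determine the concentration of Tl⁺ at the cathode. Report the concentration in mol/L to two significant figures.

0.36 M

Tl⁺/Tl is the cathode, Zn²⁺/Zn the anode: E°cell = +0.44 V, n = 2.
Overall reaction: 2 Tl⁺(aq) + Zn(s) → 2 Tl(s) + Zn²⁺(aq); Q = [Zn²⁺]^1/[Tl⁺]^2.
From E = E° − (0.0592/n) log Q: log Q = (E° − E)·n/0.0592 = (+0.44 − (+0.487))·2/0.0592 = -1.5878.
So 2·log[Tl⁺] = 1·log(0.00328) − log Q = -2.4841 − (-1.5878) = -0.8963; log[Tl⁺] = -0.8963 / 2 = -0.4481; [Tl⁺] = 10^(-0.4481) ≈ 0.36 M.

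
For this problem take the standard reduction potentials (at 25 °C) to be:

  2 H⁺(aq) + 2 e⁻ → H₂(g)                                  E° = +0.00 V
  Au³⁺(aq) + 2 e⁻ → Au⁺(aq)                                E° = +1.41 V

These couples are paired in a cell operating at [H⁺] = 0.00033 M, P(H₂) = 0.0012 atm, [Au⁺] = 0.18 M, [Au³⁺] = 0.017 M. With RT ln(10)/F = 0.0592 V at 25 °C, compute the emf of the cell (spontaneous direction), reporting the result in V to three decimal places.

+1.499 V

Au³⁺/Au⁺ is the cathode (higher E°), H⁺/H₂ the anode: E°cell = +1.41 − (+0.00) = +1.41 V, n = 2.
Overall: Au³⁺(aq) + H₂(g) → Au⁺(aq) + 2 H⁺(aq)
Q = [Au⁺]·[H⁺]^2 / ([Au³⁺]·P(H₂)); log Q = -3.017.
E = E° − (0.0592/n) log Q = +1.41 − (0.0592/2)(-3.017) = +1.499 V.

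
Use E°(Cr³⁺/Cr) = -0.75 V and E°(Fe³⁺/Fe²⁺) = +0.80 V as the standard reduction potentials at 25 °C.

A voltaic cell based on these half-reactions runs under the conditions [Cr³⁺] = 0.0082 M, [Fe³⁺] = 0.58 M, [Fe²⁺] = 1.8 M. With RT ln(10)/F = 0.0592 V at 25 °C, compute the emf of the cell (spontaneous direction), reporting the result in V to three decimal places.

Fe³⁺/Fe²⁺ is the cathode (higher E°), Cr³⁺/Cr the anode: E°cell = +0.80 − (-0.75) = +1.55 V, n = 3.
Overall: 3 Fe³⁺(aq) + Cr(s) → 3 Fe²⁺(aq) + Cr³⁺(aq)
Q = [Fe²⁺]^3·[Cr³⁺] / ([Fe³⁺]^3); log Q = -0.611.
E = E° − (0.0592/n) log Q = +1.55 − (0.0592/3)(-0.611) = +1.562 V.

+1.562 V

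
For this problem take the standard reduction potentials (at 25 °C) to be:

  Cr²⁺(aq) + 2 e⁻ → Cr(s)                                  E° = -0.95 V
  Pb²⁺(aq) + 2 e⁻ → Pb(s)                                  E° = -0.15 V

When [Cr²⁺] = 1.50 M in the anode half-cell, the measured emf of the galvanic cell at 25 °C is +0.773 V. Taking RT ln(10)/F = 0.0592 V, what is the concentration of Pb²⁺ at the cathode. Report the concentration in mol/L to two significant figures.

Pb²⁺/Pb is the cathode, Cr²⁺/Cr the anode: E°cell = +0.80 V, n = 2.
Overall reaction: Pb²⁺(aq) + Cr(s) → Pb(s) + Cr²⁺(aq); Q = [Cr²⁺]^1/[Pb²⁺]^1.
From E = E° − (0.0592/n) log Q: log Q = (E° − E)·n/0.0592 = (+0.80 − (+0.773))·2/0.0592 = 0.9122.
So 1·log[Pb²⁺] = 1·log(1.5) − log Q = 0.1761 − (0.9122) = -0.7361; [Pb²⁺] = 10^(-0.7361) ≈ 0.18 M.

0.18 M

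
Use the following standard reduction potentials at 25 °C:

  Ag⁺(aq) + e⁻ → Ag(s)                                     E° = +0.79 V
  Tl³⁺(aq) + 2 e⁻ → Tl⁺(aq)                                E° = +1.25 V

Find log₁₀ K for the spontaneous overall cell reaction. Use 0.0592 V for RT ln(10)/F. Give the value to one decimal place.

15.5

Cathode: Tl³⁺/Tl⁺; anode: Ag⁺/Ag. E°cell = +0.46 V, n = 2.
log K = nE°cell / 0.0592 = (2)(+0.46) / 0.0592 = 15.5.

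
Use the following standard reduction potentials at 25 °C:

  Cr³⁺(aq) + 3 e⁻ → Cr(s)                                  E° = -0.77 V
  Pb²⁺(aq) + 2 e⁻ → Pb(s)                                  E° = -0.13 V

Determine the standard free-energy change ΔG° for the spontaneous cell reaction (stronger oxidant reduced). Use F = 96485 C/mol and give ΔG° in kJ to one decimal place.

Pb²⁺/Pb (E° = -0.13 V) is the cathode; Cr³⁺/Cr (E° = -0.77 V) is the anode, so E°cell = +0.64 V.
Balancing electrons gives n = 6 (lcm of 2 and 3).
ΔG° = −nFE° = −(6)(96485)(+0.64) = -370,502 J = -370.5 kJ.

-370.5 kJ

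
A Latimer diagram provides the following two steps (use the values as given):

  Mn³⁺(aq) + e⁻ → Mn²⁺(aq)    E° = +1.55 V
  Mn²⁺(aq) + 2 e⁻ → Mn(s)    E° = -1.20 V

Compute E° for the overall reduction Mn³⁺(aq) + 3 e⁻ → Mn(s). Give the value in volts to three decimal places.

-0.283 V

Standard free energies of sequential steps add: ΔG°₃ = ΔG°₁ + ΔG°₂, so n₃E°₃ = n₁E°₁ + n₂E°₂.
E°₃ = (1×+1.55 + 2×-1.20) / 3 = (-0.850) / 3 = -0.283 V.
Simply averaging or adding the two E° values would be wrong; the electron-weighted sum is required.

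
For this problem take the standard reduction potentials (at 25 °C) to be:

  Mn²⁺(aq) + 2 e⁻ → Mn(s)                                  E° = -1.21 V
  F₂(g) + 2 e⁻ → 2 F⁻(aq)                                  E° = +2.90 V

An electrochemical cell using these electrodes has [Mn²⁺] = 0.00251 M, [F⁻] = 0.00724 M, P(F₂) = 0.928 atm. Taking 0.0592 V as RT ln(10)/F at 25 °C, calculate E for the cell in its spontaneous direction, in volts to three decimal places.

+4.313 V

F₂/F⁻ is the cathode (higher E°), Mn²⁺/Mn the anode: E°cell = +2.90 − (-1.21) = +4.11 V, n = 2.
Overall: F₂(g) + Mn(s) → 2 F⁻(aq) + Mn²⁺(aq)
Q = [F⁻]^2·[Mn²⁺] / (P(F₂)); log Q = -6.848.
E = E° − (0.0592/n) log Q = +4.11 − (0.0592/2)(-6.848) = +4.313 V.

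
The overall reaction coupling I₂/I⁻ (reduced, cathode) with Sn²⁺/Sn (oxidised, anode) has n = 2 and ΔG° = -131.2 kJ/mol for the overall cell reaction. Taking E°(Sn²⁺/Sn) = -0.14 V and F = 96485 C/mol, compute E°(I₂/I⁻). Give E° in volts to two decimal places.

E°cell = −ΔG°/(nF) = −(-131.2×10³)/((2)(96485)) = +0.680 V.
Since I₂/I⁻ is the cathode and Sn²⁺/Sn the anode, E°cell = E°(I₂/I⁻) − E°(Sn²⁺/Sn).
So E°(I₂/I⁻) = E°cell + E°(Sn²⁺/Sn) = +0.680 + (-0.14) = +0.54 V.

+0.54 V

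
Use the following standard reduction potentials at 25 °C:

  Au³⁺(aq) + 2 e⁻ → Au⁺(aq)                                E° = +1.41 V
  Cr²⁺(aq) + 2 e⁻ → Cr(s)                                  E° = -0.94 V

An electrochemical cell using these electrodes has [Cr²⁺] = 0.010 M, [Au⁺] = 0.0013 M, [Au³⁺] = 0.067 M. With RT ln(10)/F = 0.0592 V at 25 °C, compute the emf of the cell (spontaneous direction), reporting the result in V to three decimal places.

Au³⁺/Au⁺ is the cathode (higher E°), Cr²⁺/Cr the anode: E°cell = +1.41 − (-0.94) = +2.35 V, n = 2.
Overall: Au³⁺(aq) + Cr(s) → Au⁺(aq) + Cr²⁺(aq)
Q = [Au⁺]·[Cr²⁺] / ([Au³⁺]); log Q = -3.712.
E = E° − (0.0592/n) log Q = +2.35 − (0.0592/2)(-3.712) = +2.460 V.

+2.460 V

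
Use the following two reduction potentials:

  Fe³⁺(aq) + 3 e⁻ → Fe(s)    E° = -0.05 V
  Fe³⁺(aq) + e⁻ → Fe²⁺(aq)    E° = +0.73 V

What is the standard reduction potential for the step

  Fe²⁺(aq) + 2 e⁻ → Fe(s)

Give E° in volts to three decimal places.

Sequential free energies add, so n₃E°₃ = n₁E°₁ + n₂E°₂.
With n₃ = 3, and the known step contributing 1×(+0.73) V, the unknown satisfies 2·E° = 3×(-0.05) − 1×(+0.73) = -0.880.
E° = -0.880 / 2 = -0.440 V.

-0.440 V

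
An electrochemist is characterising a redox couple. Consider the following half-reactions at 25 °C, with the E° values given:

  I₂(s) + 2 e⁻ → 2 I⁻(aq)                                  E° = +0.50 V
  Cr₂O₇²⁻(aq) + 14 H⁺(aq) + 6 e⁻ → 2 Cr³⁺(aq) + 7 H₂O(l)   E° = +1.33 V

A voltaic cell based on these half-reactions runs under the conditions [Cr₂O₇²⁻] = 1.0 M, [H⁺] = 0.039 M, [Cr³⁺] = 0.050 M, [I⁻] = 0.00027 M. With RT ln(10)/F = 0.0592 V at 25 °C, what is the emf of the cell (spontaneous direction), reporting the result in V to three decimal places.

Cr₂O₇²⁻/Cr³⁺ is the cathode (higher E°), I₂/I⁻ the anode: E°cell = +1.33 − (+0.50) = +0.83 V, n = 6.
Overall: Cr₂O₇²⁻(aq) + 14 H⁺(aq) + 6 I⁻(aq) → 2 Cr³⁺(aq) + 7 H₂O(l) + 3 I₂(s)
Q = [Cr³⁺]^2 / ([Cr₂O₇²⁻]·[H⁺]^14·[I⁻]^6); log Q = 38.535.
E = E° − (0.0592/n) log Q = +0.83 − (0.0592/6)(38.535) = +0.450 V.

+0.450 V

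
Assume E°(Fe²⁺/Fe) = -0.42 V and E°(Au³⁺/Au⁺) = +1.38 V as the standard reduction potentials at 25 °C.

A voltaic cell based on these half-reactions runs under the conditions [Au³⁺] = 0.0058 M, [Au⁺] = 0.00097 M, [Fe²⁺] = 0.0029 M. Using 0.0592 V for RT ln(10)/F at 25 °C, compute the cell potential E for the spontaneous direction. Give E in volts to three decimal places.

Au³⁺/Au⁺ is the cathode (higher E°), Fe²⁺/Fe the anode: E°cell = +1.38 − (-0.42) = +1.80 V, n = 2.
Overall: Au³⁺(aq) + Fe(s) → Au⁺(aq) + Fe²⁺(aq)
Q = [Au⁺]·[Fe²⁺] / ([Au³⁺]); log Q = -3.314.
E = E° − (0.0592/n) log Q = +1.80 − (0.0592/2)(-3.314) = +1.898 V.

+1.898 V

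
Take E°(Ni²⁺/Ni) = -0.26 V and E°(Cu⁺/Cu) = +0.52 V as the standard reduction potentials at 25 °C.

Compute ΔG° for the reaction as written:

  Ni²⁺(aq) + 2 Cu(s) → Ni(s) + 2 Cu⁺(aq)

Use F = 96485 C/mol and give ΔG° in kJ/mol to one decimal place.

+150.5 kJ/mol

As written, Ni²⁺/Ni is reduced (cathode) and Cu⁺/Cu is oxidised (anode), so E°cell = (-0.26) − (+0.52) = -0.78 V.
Balancing electrons gives n = 2.
ΔG° = −nFE° = −(2)(96485)(-0.78) = 150,517 J = +150.5 kJ/mol.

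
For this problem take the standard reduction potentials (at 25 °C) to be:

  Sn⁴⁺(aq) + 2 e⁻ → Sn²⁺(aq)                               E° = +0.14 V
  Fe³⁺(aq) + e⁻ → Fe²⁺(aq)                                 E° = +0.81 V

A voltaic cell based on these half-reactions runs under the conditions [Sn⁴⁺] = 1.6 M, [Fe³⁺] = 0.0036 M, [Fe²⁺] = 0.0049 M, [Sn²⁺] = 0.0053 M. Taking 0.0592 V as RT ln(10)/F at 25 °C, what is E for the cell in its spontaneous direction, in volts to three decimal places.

Fe³⁺/Fe²⁺ is the cathode (higher E°), Sn⁴⁺/Sn²⁺ the anode: E°cell = +0.81 − (+0.14) = +0.67 V, n = 2.
Overall: 2 Fe³⁺(aq) + Sn²⁺(aq) → 2 Fe²⁺(aq) + Sn⁴⁺(aq)
Q = [Fe²⁺]^2·[Sn⁴⁺] / ([Fe³⁺]^2·[Sn²⁺]); log Q = 2.748.
E = E° − (0.0592/n) log Q = +0.67 − (0.0592/2)(2.748) = +0.589 V.

+0.589 V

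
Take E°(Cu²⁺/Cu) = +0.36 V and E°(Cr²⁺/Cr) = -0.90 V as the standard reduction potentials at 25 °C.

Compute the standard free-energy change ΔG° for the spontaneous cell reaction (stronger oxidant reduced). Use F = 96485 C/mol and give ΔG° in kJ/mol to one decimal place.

Cu²⁺/Cu (E° = +0.36 V) is the cathode; Cr²⁺/Cr (E° = -0.90 V) is the anode, so E°cell = +1.26 V.
Balancing electrons gives n = 2 (lcm of 2 and 2).
ΔG° = −nFE° = −(2)(96485)(+1.26) = -243,142 J = -243.1 kJ/mol.

-243.1 kJ/mol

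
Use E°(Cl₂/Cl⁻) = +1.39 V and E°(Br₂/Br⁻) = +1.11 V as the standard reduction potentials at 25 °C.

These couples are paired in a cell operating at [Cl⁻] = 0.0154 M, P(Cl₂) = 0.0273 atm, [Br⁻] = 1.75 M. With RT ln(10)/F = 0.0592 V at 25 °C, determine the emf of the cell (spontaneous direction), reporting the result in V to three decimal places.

Cl₂/Cl⁻ is the cathode (higher E°), Br₂/Br⁻ the anode: E°cell = +1.39 − (+1.11) = +0.28 V, n = 2.
Overall: Cl₂(g) + 2 Br⁻(aq) → 2 Cl⁻(aq) + Br₂(l)
Q = [Cl⁻]^2 / (P(Cl₂)·[Br⁻]^2); log Q = -2.547.
E = E° − (0.0592/n) log Q = +0.28 − (0.0592/2)(-2.547) = +0.355 V.

+0.355 V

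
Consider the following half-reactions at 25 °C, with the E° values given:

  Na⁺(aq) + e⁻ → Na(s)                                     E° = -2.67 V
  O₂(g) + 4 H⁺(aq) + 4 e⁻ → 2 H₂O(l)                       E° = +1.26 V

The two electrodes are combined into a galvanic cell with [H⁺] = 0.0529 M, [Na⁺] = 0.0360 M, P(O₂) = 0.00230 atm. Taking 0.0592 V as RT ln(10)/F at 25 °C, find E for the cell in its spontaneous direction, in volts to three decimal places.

+3.901 V

O₂/H₂O is the cathode (higher E°), Na⁺/Na the anode: E°cell = +1.26 − (-2.67) = +3.93 V, n = 4.
Overall: O₂(g) + 4 H⁺(aq) + 4 Na(s) → 2 H₂O(l) + 4 Na⁺(aq)
Q = [Na⁺]^4 / (P(O₂)·[H⁺]^4); log Q = 1.970.
E = E° − (0.0592/n) log Q = +3.93 − (0.0592/4)(1.970) = +3.901 V.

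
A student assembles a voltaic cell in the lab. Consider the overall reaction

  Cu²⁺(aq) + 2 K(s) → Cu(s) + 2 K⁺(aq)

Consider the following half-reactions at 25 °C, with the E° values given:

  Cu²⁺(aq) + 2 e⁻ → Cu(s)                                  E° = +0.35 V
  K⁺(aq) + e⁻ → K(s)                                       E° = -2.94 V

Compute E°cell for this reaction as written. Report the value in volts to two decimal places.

The Cu²⁺/Cu couple has the higher reduction potential, so it is the cathode; K⁺/K is oxidised at the anode.
E°cell = E°(cathode) − E°(anode) = (+0.35) − (-2.94) = +3.29 V.

+3.29 V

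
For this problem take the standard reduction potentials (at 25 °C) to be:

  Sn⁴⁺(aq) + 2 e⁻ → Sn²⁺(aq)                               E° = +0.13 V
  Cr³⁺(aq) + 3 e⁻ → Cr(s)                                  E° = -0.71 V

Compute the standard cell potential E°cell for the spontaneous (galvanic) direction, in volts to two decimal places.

The Sn⁴⁺/Sn²⁺ couple has the higher reduction potential, so it is the cathode; Cr³⁺/Cr is oxidised at the anode.
E°cell = E°(cathode) − E°(anode) = (+0.13) − (-0.71) = +0.84 V.
Since E°cell > 0, the reaction is spontaneous under standard conditions.

+0.84 V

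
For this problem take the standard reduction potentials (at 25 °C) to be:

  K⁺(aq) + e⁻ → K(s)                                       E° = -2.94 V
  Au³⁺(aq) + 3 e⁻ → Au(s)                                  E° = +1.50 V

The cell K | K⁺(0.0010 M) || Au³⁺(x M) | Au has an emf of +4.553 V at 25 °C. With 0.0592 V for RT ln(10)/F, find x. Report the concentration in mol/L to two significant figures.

0.00053 M

Au³⁺/Au is the cathode, K⁺/K the anode: E°cell = +4.44 V, n = 3.
Overall reaction: Au³⁺(aq) + 3 K(s) → Au(s) + 3 K⁺(aq); Q = [K⁺]^3/[Au³⁺]^1.
From E = E° − (0.0592/n) log Q: log Q = (E° − E)·n/0.0592 = (+4.44 − (+4.553))·3/0.0592 = -5.7264.
So 1·log[Au³⁺] = 3·log(0.001) − log Q = -9.0000 − (-5.7264) = -3.2736; [Au³⁺] = 10^(-3.2736) ≈ 0.00053 M.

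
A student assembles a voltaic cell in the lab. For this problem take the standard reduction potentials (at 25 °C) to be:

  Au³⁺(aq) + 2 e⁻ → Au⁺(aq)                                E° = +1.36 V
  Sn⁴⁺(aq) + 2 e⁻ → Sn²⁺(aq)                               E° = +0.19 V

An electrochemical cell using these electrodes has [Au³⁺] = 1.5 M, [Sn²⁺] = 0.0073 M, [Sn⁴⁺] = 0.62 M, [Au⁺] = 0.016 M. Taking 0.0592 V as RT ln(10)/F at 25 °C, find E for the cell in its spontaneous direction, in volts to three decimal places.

Au³⁺/Au⁺ is the cathode (higher E°), Sn⁴⁺/Sn²⁺ the anode: E°cell = +1.36 − (+0.19) = +1.17 V, n = 2.
Overall: Au³⁺(aq) + Sn²⁺(aq) → Au⁺(aq) + Sn⁴⁺(aq)
Q = [Au⁺]·[Sn⁴⁺] / ([Au³⁺]·[Sn²⁺]); log Q = -0.043.
E = E° − (0.0592/n) log Q = +1.17 − (0.0592/2)(-0.043) = +1.171 V.

+1.171 V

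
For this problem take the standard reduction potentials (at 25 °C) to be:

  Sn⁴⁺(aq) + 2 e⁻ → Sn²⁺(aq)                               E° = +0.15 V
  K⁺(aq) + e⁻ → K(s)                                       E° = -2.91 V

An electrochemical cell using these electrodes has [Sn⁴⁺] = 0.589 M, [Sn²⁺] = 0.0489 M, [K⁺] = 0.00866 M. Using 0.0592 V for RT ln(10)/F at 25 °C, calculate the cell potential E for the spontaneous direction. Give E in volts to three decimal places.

Sn⁴⁺/Sn²⁺ is the cathode (higher E°), K⁺/K the anode: E°cell = +0.15 − (-2.91) = +3.06 V, n = 2.
Overall: Sn⁴⁺(aq) + 2 K(s) → Sn²⁺(aq) + 2 K⁺(aq)
Q = [Sn²⁺]·[K⁺]^2 / ([Sn⁴⁺]); log Q = -5.206.
E = E° − (0.0592/n) log Q = +3.06 − (0.0592/2)(-5.206) = +3.214 V.

+3.214 V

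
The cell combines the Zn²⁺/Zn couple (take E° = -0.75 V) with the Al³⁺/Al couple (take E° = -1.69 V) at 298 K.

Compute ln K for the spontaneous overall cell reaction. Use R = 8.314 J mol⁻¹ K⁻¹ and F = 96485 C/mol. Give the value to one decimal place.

Cathode: Zn²⁺/Zn; anode: Al³⁺/Al. E°cell = (-0.75) − (-1.69) = +0.94 V, with n = 6.
ΔG° = −nFE° = −RT ln K, so ln K = nFE°/(RT) = (6)(96485)(+0.94) / ((8.314)(298)) = 219.641.

219.6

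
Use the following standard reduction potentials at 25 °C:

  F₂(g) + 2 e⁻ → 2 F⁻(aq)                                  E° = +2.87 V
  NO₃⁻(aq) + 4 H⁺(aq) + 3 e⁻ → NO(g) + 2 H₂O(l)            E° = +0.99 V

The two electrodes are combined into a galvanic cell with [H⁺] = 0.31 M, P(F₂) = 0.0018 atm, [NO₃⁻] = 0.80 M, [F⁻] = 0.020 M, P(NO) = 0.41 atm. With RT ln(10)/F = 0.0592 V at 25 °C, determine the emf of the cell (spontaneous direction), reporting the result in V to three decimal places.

F₂/F⁻ is the cathode (higher E°), NO₃⁻/NO the anode: E°cell = +2.87 − (+0.99) = +1.88 V, n = 6.
Overall: 3 F₂(g) + 2 NO(g) + 4 H₂O(l) → 6 F⁻(aq) + 2 NO₃⁻(aq) + 8 H⁺(aq)
Q = [F⁻]^6·[NO₃⁻]^2·[H⁺]^8 / (P(F₂)^3·P(NO)^2); log Q = -5.448.
E = E° − (0.0592/n) log Q = +1.88 − (0.0592/6)(-5.448) = +1.934 V.

+1.934 V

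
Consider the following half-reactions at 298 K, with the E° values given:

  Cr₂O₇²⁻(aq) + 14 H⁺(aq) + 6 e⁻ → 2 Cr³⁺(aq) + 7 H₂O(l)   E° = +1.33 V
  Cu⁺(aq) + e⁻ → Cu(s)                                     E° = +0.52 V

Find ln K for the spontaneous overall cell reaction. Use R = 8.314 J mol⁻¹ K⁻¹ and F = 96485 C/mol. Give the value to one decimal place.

Cathode: Cr₂O₇²⁻/Cr³⁺; anode: Cu⁺/Cu. E°cell = (+1.33) − (+0.52) = +0.81 V, with n = 6.
ΔG° = −nFE° = −RT ln K, so ln K = nFE°/(RT) = (6)(96485)(+0.81) / ((8.314)(298)) = 189.265.

189.3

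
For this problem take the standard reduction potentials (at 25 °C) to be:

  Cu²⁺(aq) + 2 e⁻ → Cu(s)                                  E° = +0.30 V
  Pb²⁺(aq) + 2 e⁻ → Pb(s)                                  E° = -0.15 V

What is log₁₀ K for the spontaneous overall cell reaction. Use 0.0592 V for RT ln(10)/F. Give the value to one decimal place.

15.2

Cathode: Cu²⁺/Cu; anode: Pb²⁺/Pb. E°cell = +0.45 V, n = 2.
log K = nE°cell / 0.0592 = (2)(+0.45) / 0.0592 = 15.2.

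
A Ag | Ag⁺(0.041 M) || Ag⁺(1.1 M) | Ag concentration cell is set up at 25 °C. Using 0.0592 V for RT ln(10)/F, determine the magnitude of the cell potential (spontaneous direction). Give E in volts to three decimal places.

For a concentration cell E°cell = 0. The 1.1 M side is the cathode (reduction is favoured where [Ag⁺] is higher).
With n = 1, E = −(0.0592/1) log([Ag⁺]ₐₙ/[Ag⁺]꜀ₐₜ) = −(0.0592/1) log(0.041/1.1) = −(0.0592/1)(-1.429) = +0.085 V.

+0.085 V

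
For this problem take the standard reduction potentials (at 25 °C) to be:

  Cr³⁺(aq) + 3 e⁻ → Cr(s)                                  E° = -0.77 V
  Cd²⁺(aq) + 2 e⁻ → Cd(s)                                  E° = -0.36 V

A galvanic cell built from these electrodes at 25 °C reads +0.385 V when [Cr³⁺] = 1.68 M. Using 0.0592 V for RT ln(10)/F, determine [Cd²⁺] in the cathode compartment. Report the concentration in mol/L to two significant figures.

0.20 M

Cd²⁺/Cd is the cathode, Cr³⁺/Cr the anode: E°cell = +0.41 V, n = 6.
Overall reaction: 3 Cd²⁺(aq) + 2 Cr(s) → 3 Cd(s) + 2 Cr³⁺(aq); Q = [Cr³⁺]^2/[Cd²⁺]^3.
From E = E° − (0.0592/n) log Q: log Q = (E° − E)·n/0.0592 = (+0.41 − (+0.385))·6/0.0592 = 2.5338.
So 3·log[Cd²⁺] = 2·log(1.68) − log Q = 0.4506 − (2.5338) = -2.0832; log[Cd²⁺] = -2.0832 / 3 = -0.6944; [Cd²⁺] = 10^(-0.6944) ≈ 0.20 M.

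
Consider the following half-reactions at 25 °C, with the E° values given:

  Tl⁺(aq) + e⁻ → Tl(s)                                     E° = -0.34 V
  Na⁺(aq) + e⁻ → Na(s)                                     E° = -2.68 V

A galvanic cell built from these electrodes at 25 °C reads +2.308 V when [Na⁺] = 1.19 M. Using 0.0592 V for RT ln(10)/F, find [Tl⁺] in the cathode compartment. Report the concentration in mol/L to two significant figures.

Tl⁺/Tl is the cathode, Na⁺/Na the anode: E°cell = +2.34 V, n = 1.
Overall reaction: Tl⁺(aq) + Na(s) → Tl(s) + Na⁺(aq); Q = [Na⁺]^1/[Tl⁺]^1.
From E = E° − (0.0592/n) log Q: log Q = (E° − E)·n/0.0592 = (+2.34 − (+2.308))·1/0.0592 = 0.5405.
So 1·log[Tl⁺] = 1·log(1.19) − log Q = 0.0755 − (0.5405) = -0.4650; [Tl⁺] = 10^(-0.4650) ≈ 0.34 M.

0.34 M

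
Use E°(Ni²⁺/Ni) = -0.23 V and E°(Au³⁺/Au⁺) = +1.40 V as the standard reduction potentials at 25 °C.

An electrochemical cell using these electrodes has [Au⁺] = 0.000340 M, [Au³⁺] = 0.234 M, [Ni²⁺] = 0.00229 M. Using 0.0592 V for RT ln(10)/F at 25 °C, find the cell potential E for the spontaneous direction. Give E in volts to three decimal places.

Au³⁺/Au⁺ is the cathode (higher E°), Ni²⁺/Ni the anode: E°cell = +1.40 − (-0.23) = +1.63 V, n = 2.
Overall: Au³⁺(aq) + Ni(s) → Au⁺(aq) + Ni²⁺(aq)
Q = [Au⁺]·[Ni²⁺] / ([Au³⁺]); log Q = -5.478.
E = E° − (0.0592/n) log Q = +1.63 − (0.0592/2)(-5.478) = +1.792 V.

+1.792 V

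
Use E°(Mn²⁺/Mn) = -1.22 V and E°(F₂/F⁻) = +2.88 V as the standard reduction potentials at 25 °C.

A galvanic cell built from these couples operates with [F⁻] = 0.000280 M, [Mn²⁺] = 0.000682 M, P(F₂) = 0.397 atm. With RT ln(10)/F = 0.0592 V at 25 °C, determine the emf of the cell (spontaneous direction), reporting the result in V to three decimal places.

F₂/F⁻ is the cathode (higher E°), Mn²⁺/Mn the anode: E°cell = +2.88 − (-1.22) = +4.10 V, n = 2.
Overall: F₂(g) + Mn(s) → 2 F⁻(aq) + Mn²⁺(aq)
Q = [F⁻]^2·[Mn²⁺] / (P(F₂)); log Q = -9.871.
E = E° − (0.0592/n) log Q = +4.10 − (0.0592/2)(-9.871) = +4.392 V.

+4.392 V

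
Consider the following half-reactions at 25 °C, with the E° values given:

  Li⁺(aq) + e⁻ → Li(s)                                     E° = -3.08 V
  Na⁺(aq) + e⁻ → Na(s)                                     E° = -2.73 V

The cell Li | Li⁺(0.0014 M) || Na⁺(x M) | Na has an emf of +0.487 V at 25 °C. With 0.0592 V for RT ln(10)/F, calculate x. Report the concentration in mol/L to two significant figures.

0.29 M

Na⁺/Na is the cathode, Li⁺/Li the anode: E°cell = +0.35 V, n = 1.
Overall reaction: Na⁺(aq) + Li(s) → Na(s) + Li⁺(aq); Q = [Li⁺]^1/[Na⁺]^1.
From E = E° − (0.0592/n) log Q: log Q = (E° − E)·n/0.0592 = (+0.35 − (+0.487))·1/0.0592 = -2.3142.
So 1·log[Na⁺] = 1·log(0.0014) − log Q = -2.8539 − (-2.3142) = -0.5397; [Na⁺] = 10^(-0.5397) ≈ 0.29 M.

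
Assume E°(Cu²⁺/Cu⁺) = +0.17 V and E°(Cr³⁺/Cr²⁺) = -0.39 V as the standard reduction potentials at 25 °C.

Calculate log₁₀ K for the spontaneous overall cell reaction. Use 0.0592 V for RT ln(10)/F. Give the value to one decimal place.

Cathode: Cu²⁺/Cu⁺; anode: Cr³⁺/Cr²⁺. E°cell = +0.56 V, n = 1.
log K = nE°cell / 0.0592 = (1)(+0.56) / 0.0592 = 9.5.

9.5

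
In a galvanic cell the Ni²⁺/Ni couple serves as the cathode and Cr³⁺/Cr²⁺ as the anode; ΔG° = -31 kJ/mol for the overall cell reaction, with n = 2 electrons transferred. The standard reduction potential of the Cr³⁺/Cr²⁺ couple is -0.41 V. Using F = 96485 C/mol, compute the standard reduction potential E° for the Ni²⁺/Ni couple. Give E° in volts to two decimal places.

-0.25 V

E°cell = −ΔG°/(nF) = −(-31×10³)/((2)(96485)) = +0.161 V.
Since Ni²⁺/Ni is the cathode and Cr³⁺/Cr²⁺ the anode, E°cell = E°(Ni²⁺/Ni) − E°(Cr³⁺/Cr²⁺).
So E°(Ni²⁺/Ni) = E°cell + E°(Cr³⁺/Cr²⁺) = +0.161 + (-0.41) = -0.25 V.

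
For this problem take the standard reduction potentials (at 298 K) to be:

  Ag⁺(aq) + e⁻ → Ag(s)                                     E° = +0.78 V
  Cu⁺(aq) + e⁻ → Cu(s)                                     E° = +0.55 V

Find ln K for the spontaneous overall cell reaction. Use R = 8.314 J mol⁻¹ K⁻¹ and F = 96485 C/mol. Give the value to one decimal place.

9.0

Cathode: Ag⁺/Ag; anode: Cu⁺/Cu. E°cell = (+0.78) − (+0.55) = +0.23 V, with n = 1.
ΔG° = −nFE° = −RT ln K, so ln K = nFE°/(RT) = (1)(96485)(+0.23) / ((8.314)(298)) = 8.957.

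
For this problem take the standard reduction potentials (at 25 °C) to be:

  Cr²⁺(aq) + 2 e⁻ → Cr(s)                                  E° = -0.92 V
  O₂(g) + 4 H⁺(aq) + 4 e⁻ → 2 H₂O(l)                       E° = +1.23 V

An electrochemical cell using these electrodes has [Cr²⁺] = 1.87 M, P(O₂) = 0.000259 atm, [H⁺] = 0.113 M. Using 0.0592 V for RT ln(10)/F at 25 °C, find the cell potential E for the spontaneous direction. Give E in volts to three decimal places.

+2.033 V

O₂/H₂O is the cathode (higher E°), Cr²⁺/Cr the anode: E°cell = +1.23 − (-0.92) = +2.15 V, n = 4.
Overall: O₂(g) + 4 H⁺(aq) + 2 Cr(s) → 2 H₂O(l) + 2 Cr²⁺(aq)
Q = [Cr²⁺]^2 / (P(O₂)·[H⁺]^4); log Q = 7.918.
E = E° − (0.0592/n) log Q = +2.15 − (0.0592/4)(7.918) = +2.033 V.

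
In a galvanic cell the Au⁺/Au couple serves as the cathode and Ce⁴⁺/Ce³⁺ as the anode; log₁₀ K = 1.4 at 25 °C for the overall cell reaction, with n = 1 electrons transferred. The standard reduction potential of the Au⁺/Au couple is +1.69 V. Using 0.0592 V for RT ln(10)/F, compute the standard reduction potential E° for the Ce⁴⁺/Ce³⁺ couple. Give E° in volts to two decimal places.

E°cell = (0.0592/n)·log K = (0.0592/1)(1.4) = +0.083 V.
Since Au⁺/Au is the cathode and Ce⁴⁺/Ce³⁺ the anode, E°cell = E°(Au⁺/Au) − E°(Ce⁴⁺/Ce³⁺).
So E°(Ce⁴⁺/Ce³⁺) = E°(Au⁺/Au) − E°cell = (+1.69) − (+0.083) = +1.61 V.

+1.61 V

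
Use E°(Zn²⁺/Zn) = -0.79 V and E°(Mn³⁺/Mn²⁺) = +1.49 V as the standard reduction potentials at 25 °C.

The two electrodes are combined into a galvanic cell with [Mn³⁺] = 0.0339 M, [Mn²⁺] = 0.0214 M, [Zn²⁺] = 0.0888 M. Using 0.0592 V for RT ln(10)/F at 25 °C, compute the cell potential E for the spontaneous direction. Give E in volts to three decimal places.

+2.323 V

Mn³⁺/Mn²⁺ is the cathode (higher E°), Zn²⁺/Zn the anode: E°cell = +1.49 − (-0.79) = +2.28 V, n = 2.
Overall: 2 Mn³⁺(aq) + Zn(s) → 2 Mn²⁺(aq) + Zn²⁺(aq)
Q = [Mn²⁺]^2·[Zn²⁺] / ([Mn³⁺]^2); log Q = -1.451.
E = E° − (0.0592/n) log Q = +2.28 − (0.0592/2)(-1.451) = +2.323 V.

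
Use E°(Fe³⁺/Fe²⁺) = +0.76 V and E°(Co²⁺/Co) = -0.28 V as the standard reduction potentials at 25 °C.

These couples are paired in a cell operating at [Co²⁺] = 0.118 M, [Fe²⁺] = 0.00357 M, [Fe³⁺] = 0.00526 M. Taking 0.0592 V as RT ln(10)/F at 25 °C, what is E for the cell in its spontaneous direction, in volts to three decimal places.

+1.077 V

Fe³⁺/Fe²⁺ is the cathode (higher E°), Co²⁺/Co the anode: E°cell = +0.76 − (-0.28) = +1.04 V, n = 2.
Overall: 2 Fe³⁺(aq) + Co(s) → 2 Fe²⁺(aq) + Co²⁺(aq)
Q = [Fe²⁺]^2·[Co²⁺] / ([Fe³⁺]^2); log Q = -1.265.
E = E° − (0.0592/n) log Q = +1.04 − (0.0592/2)(-1.265) = +1.077 V.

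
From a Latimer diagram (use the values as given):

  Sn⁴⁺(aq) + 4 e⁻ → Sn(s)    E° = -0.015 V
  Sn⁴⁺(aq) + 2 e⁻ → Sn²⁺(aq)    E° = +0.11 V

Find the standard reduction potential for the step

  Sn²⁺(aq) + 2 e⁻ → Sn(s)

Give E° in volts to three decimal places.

-0.140 V

Sequential free energies add, so n₃E°₃ = n₁E°₁ + n₂E°₂.
With n₃ = 4, and the known step contributing 2×(+0.11) V, the unknown satisfies 2·E° = 4×(-0.015) − 2×(+0.11) = -0.280.
E° = -0.280 / 2 = -0.140 V.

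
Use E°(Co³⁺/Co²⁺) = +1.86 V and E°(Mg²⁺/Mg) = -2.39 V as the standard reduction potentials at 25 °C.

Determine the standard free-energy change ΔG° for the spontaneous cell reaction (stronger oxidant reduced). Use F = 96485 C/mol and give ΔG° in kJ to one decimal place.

Co³⁺/Co²⁺ (E° = +1.86 V) is the cathode; Mg²⁺/Mg (E° = -2.39 V) is the anode, so E°cell = +4.25 V.
Balancing electrons gives n = 2 (lcm of 1 and 2).
ΔG° = −nFE° = −(2)(96485)(+4.25) = -820,122 J = -820.1 kJ.

-820.1 kJ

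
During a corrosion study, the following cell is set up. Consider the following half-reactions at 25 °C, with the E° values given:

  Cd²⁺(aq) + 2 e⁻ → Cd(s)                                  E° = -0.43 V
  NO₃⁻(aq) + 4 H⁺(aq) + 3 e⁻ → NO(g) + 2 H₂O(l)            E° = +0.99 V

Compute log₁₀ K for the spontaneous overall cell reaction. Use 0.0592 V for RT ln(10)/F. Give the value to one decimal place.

Cathode: NO₃⁻/NO; anode: Cd²⁺/Cd. E°cell = +1.42 V, n = 6.
log K = nE°cell / 0.0592 = (6)(+1.42) / 0.0592 = 143.9.

143.9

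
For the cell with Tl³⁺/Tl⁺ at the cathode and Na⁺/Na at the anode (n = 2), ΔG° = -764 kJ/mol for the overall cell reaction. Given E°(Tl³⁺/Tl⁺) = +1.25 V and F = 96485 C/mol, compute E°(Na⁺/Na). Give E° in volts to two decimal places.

E°cell = −ΔG°/(nF) = −(-764×10³)/((2)(96485)) = +3.959 V.
Since Tl³⁺/Tl⁺ is the cathode and Na⁺/Na the anode, E°cell = E°(Tl³⁺/Tl⁺) − E°(Na⁺/Na).
So E°(Na⁺/Na) = E°(Tl³⁺/Tl⁺) − E°cell = (+1.25) − (+3.959) = -2.71 V.

-2.71 V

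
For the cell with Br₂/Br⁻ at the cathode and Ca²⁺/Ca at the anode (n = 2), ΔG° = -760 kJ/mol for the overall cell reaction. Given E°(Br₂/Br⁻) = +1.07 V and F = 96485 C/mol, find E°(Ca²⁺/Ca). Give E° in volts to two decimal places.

-2.87 V

E°cell = −ΔG°/(nF) = −(-760×10³)/((2)(96485)) = +3.938 V.
Since Br₂/Br⁻ is the cathode and Ca²⁺/Ca the anode, E°cell = E°(Br₂/Br⁻) − E°(Ca²⁺/Ca).
So E°(Ca²⁺/Ca) = E°(Br₂/Br⁻) − E°cell = (+1.07) − (+3.938) = -2.87 V.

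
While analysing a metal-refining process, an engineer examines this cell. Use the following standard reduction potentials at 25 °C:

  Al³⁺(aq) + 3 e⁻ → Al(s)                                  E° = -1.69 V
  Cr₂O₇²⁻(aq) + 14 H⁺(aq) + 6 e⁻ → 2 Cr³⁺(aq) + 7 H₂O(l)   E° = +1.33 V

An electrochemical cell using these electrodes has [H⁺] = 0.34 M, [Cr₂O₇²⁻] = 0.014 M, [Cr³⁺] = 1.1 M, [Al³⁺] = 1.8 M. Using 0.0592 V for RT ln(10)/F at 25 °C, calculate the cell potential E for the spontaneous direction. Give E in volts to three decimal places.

Cr₂O₇²⁻/Cr³⁺ is the cathode (higher E°), Al³⁺/Al the anode: E°cell = +1.33 − (-1.69) = +3.02 V, n = 6.
Overall: Cr₂O₇²⁻(aq) + 14 H⁺(aq) + 2 Al(s) → 2 Cr³⁺(aq) + 7 H₂O(l) + 2 Al³⁺(aq)
Q = [Cr³⁺]^2·[Al³⁺]^2 / ([Cr₂O₇²⁻]·[H⁺]^14); log Q = 9.006.
E = E° − (0.0592/n) log Q = +3.02 − (0.0592/6)(9.006) = +2.931 V.

+2.931 V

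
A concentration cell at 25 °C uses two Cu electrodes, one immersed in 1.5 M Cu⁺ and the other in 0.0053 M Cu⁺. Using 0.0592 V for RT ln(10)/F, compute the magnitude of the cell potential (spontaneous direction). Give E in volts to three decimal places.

For a concentration cell E°cell = 0. The 1.5 M side is the cathode (reduction is favoured where [Cu⁺] is higher).
With n = 1, E = −(0.0592/1) log([Cu⁺]ₐₙ/[Cu⁺]꜀ₐₜ) = −(0.0592/1) log(0.0053/1.5) = −(0.0592/1)(-2.452) = +0.145 V.

+0.145 V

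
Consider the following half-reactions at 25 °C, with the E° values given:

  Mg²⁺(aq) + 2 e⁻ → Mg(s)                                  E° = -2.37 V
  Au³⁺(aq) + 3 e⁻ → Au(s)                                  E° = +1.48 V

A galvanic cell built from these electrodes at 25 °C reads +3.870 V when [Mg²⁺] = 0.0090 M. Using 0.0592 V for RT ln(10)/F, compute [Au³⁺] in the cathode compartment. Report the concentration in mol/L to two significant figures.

0.0088 M

Au³⁺/Au is the cathode, Mg²⁺/Mg the anode: E°cell = +3.85 V, n = 6.
Overall reaction: 2 Au³⁺(aq) + 3 Mg(s) → 2 Au(s) + 3 Mg²⁺(aq); Q = [Mg²⁺]^3/[Au³⁺]^2.
From E = E° − (0.0592/n) log Q: log Q = (E° − E)·n/0.0592 = (+3.85 − (+3.870))·6/0.0592 = -2.0270.
So 2·log[Au³⁺] = 3·log(0.009) − log Q = -6.1373 − (-2.0270) = -4.1103; log[Au³⁺] = -4.1103 / 2 = -2.0551; [Au³⁺] = 10^(-2.0551) ≈ 0.0088 M.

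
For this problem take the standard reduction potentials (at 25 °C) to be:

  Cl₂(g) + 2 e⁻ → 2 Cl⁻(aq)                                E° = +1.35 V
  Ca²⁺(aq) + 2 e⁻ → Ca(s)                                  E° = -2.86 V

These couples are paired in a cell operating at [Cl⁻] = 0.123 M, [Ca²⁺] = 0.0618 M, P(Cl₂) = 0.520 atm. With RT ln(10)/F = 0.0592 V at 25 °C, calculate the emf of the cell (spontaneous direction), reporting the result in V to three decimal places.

+4.291 V

Cl₂/Cl⁻ is the cathode (higher E°), Ca²⁺/Ca the anode: E°cell = +1.35 − (-2.86) = +4.21 V, n = 2.
Overall: Cl₂(g) + Ca(s) → 2 Cl⁻(aq) + Ca²⁺(aq)
Q = [Cl⁻]^2·[Ca²⁺] / (P(Cl₂)); log Q = -2.745.
E = E° − (0.0592/n) log Q = +4.21 − (0.0592/2)(-2.745) = +4.291 V.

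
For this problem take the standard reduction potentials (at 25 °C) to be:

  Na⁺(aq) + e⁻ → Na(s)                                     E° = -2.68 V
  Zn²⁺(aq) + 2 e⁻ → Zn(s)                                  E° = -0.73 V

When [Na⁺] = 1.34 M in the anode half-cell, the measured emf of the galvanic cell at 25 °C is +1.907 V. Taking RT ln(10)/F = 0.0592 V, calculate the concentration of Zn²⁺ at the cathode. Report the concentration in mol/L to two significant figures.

Zn²⁺/Zn is the cathode, Na⁺/Na the anode: E°cell = +1.95 V, n = 2.
Overall reaction: Zn²⁺(aq) + 2 Na(s) → Zn(s) + 2 Na⁺(aq); Q = [Na⁺]^2/[Zn²⁺]^1.
From E = E° − (0.0592/n) log Q: log Q = (E° − E)·n/0.0592 = (+1.95 − (+1.907))·2/0.0592 = 1.4527.
So 1·log[Zn²⁺] = 2·log(1.34) − log Q = 0.2542 − (1.4527) = -1.1985; [Zn²⁺] = 10^(-1.1985) ≈ 0.063 M.

0.063 M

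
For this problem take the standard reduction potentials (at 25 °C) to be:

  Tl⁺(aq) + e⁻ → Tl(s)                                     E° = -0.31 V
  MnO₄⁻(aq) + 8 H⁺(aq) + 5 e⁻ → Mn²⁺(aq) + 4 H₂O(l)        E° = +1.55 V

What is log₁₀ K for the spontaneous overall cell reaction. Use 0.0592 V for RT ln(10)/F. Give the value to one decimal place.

Cathode: MnO₄⁻/Mn²⁺; anode: Tl⁺/Tl. E°cell = +1.86 V, n = 5.
log K = nE°cell / 0.0592 = (5)(+1.86) / 0.0592 = 157.1.

157.1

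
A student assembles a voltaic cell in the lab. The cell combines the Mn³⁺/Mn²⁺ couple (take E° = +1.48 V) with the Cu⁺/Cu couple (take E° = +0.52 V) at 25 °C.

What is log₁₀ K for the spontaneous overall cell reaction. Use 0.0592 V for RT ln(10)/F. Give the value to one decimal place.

16.2

Cathode: Mn³⁺/Mn²⁺; anode: Cu⁺/Cu. E°cell = +0.96 V, n = 1.
log K = nE°cell / 0.0592 = (1)(+0.96) / 0.0592 = 16.2.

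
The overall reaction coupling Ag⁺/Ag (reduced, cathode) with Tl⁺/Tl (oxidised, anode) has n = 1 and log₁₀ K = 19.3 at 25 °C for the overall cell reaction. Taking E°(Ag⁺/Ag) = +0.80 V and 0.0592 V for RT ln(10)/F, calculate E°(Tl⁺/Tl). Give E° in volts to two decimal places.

E°cell = (0.0592/n)·log K = (0.0592/1)(19.3) = +1.143 V.
Since Ag⁺/Ag is the cathode and Tl⁺/Tl the anode, E°cell = E°(Ag⁺/Ag) − E°(Tl⁺/Tl).
So E°(Tl⁺/Tl) = E°(Ag⁺/Ag) − E°cell = (+0.80) − (+1.143) = -0.34 V.

-0.34 V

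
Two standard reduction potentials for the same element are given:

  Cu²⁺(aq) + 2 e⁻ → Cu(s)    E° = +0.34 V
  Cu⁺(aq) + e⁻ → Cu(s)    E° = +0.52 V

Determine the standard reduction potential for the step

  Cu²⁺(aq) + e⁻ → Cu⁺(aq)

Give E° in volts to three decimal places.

Sequential free energies add, so n₃E°₃ = n₁E°₁ + n₂E°₂.
With n₃ = 2, and the known step contributing 1×(+0.52) V, the unknown satisfies 1·E° = 2×(+0.34) − 1×(+0.52) = +0.160.
E° = +0.160 / 1 = +0.160 V.

+0.160 V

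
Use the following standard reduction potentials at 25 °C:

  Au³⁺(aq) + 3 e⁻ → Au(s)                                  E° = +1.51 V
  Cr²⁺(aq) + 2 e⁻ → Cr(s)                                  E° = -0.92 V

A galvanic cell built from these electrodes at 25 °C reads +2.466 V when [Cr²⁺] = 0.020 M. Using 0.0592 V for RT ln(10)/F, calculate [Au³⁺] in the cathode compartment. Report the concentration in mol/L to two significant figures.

Au³⁺/Au is the cathode, Cr²⁺/Cr the anode: E°cell = +2.43 V, n = 6.
Overall reaction: 2 Au³⁺(aq) + 3 Cr(s) → 2 Au(s) + 3 Cr²⁺(aq); Q = [Cr²⁺]^3/[Au³⁺]^2.
From E = E° − (0.0592/n) log Q: log Q = (E° − E)·n/0.0592 = (+2.43 − (+2.466))·6/0.0592 = -3.6486.
So 2·log[Au³⁺] = 3·log(0.02) − log Q = -5.0969 − (-3.6486) = -1.4483; log[Au³⁺] = -1.4483 / 2 = -0.7241; [Au³⁺] = 10^(-0.7241) ≈ 0.19 M.

0.19 M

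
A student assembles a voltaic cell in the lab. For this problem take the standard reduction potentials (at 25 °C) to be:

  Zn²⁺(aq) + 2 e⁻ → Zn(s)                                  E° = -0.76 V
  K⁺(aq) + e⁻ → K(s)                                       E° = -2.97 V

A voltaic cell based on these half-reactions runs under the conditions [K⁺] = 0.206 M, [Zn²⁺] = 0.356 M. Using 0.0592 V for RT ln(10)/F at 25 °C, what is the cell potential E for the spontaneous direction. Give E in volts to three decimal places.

+2.237 V

Zn²⁺/Zn is the cathode (higher E°), K⁺/K the anode: E°cell = -0.76 − (-2.97) = +2.21 V, n = 2.
Overall: Zn²⁺(aq) + 2 K(s) → Zn(s) + 2 K⁺(aq)
Q = [K⁺]^2 / ([Zn²⁺]); log Q = -0.924.
E = E° − (0.0592/n) log Q = +2.21 − (0.0592/2)(-0.924) = +2.237 V.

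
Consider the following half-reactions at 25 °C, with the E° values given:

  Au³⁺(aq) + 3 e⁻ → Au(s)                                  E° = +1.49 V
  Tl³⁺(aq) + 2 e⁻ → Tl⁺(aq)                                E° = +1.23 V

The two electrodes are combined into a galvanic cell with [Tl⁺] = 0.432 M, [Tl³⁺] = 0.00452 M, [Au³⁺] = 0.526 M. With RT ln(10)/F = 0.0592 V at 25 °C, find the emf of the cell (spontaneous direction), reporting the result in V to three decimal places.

Au³⁺/Au is the cathode (higher E°), Tl³⁺/Tl⁺ the anode: E°cell = +1.49 − (+1.23) = +0.26 V, n = 6.
Overall: 2 Au³⁺(aq) + 3 Tl⁺(aq) → 2 Au(s) + 3 Tl³⁺(aq)
Q = [Tl³⁺]^3 / ([Au³⁺]^2·[Tl⁺]^3); log Q = -5.383.
E = E° − (0.0592/n) log Q = +0.26 − (0.0592/6)(-5.383) = +0.313 V.

+0.313 V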